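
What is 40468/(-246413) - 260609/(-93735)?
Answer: 60424177537/23097522555 ≈ 2.6160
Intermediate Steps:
40468/(-246413) - 260609/(-93735) = 40468*(-1/246413) - 260609*(-1/93735) = -40468/246413 + 260609/93735 = 60424177537/23097522555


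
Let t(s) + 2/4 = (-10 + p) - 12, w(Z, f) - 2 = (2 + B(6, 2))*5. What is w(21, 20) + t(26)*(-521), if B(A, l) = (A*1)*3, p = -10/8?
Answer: 49903/4 ≈ 12476.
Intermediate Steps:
p = -5/4 (p = -10*⅛ = -5/4 ≈ -1.2500)
B(A, l) = 3*A (B(A, l) = A*3 = 3*A)
w(Z, f) = 102 (w(Z, f) = 2 + (2 + 3*6)*5 = 2 + (2 + 18)*5 = 2 + 20*5 = 2 + 100 = 102)
t(s) = -95/4 (t(s) = -½ + ((-10 - 5/4) - 12) = -½ + (-45/4 - 12) = -½ - 93/4 = -95/4)
w(21, 20) + t(26)*(-521) = 102 - 95/4*(-521) = 102 + 49495/4 = 49903/4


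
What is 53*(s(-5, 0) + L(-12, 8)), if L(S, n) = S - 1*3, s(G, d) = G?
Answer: -1060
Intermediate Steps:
L(S, n) = -3 + S (L(S, n) = S - 3 = -3 + S)
53*(s(-5, 0) + L(-12, 8)) = 53*(-5 + (-3 - 12)) = 53*(-5 - 15) = 53*(-20) = -1060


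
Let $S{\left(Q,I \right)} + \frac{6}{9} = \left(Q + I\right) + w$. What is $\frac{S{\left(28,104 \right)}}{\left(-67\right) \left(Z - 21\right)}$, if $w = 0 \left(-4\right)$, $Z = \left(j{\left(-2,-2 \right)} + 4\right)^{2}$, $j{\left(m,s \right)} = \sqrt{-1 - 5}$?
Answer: $\frac{394 i}{201 \left(8 \sqrt{6} + 11 i\right)} \approx 0.042697 + 0.076063 i$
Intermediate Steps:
$j{\left(m,s \right)} = i \sqrt{6}$ ($j{\left(m,s \right)} = \sqrt{-6} = i \sqrt{6}$)
$Z = \left(4 + i \sqrt{6}\right)^{2}$ ($Z = \left(i \sqrt{6} + 4\right)^{2} = \left(4 + i \sqrt{6}\right)^{2} \approx 10.0 + 19.596 i$)
$w = 0$
$S{\left(Q,I \right)} = - \frac{2}{3} + I + Q$ ($S{\left(Q,I \right)} = - \frac{2}{3} + \left(\left(Q + I\right) + 0\right) = - \frac{2}{3} + \left(\left(I + Q\right) + 0\right) = - \frac{2}{3} + \left(I + Q\right) = - \frac{2}{3} + I + Q$)
$\frac{S{\left(28,104 \right)}}{\left(-67\right) \left(Z - 21\right)} = \frac{- \frac{2}{3} + 104 + 28}{\left(-67\right) \left(\left(4 + i \sqrt{6}\right)^{2} - 21\right)} = \frac{394}{3 \left(- 67 \left(-21 + \left(4 + i \sqrt{6}\right)^{2}\right)\right)} = \frac{394}{3 \left(1407 - 67 \left(4 + i \sqrt{6}\right)^{2}\right)}$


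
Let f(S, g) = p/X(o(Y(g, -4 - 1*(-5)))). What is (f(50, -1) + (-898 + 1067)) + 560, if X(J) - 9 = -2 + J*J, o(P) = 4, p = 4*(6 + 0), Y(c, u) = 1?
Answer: 16791/23 ≈ 730.04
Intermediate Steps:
p = 24 (p = 4*6 = 24)
X(J) = 7 + J**2 (X(J) = 9 + (-2 + J*J) = 9 + (-2 + J**2) = 7 + J**2)
f(S, g) = 24/23 (f(S, g) = 24/(7 + 4**2) = 24/(7 + 16) = 24/23)
(f(50, -1) + (-898 + 1067)) + 560 = (24/23 + (-898 + 1067)) + 560 = (24/23 + 169) + 560 = 3911/23 + 560 = 16791/23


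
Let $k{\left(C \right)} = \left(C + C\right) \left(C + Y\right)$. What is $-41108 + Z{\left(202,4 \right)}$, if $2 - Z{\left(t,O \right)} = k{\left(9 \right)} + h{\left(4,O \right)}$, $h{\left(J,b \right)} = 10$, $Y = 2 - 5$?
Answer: $-41224$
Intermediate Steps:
$Y = -3$
$k{\left(C \right)} = 2 C \left(-3 + C\right)$ ($k{\left(C \right)} = \left(C + C\right) \left(C - 3\right) = 2 C \left(-3 + C\right)$)
$Z{\left(t,O \right)} = -116$ ($Z{\left(t,O \right)} = 2 - \left(2 \cdot 9 \left(-3 + 9\right) + 10\right) = 2 - \left(2 \cdot 9 \cdot 6 + 10\right) = 2 - \left(108 + 10\right) = 2 - 118 = -116$)
$-41108 + Z{\left(202,4 \right)} = -41108 - 116 = -41224$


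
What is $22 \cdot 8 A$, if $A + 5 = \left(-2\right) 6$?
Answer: $-2992$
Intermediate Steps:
$A = -17$ ($A = -5 - 12 = -17$)
$22 \cdot 8 A = 22 \cdot 8 \left(-17\right) = 176 \left(-17\right) = -2992$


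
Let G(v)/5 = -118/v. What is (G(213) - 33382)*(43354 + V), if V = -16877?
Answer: -188276782012/213 ≈ -8.8393e+8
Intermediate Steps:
G(v) = -590/v (G(v) = 5*(-118/v) = -590/v)
(G(213) - 33382)*(43354 + V) = (-590/213 - 33382)*(43354 - 16877) = (-590*1/213 - 33382)*26477 = (-590/213 - 33382)*26477 = -7110956/213*26477 = -188276782012/213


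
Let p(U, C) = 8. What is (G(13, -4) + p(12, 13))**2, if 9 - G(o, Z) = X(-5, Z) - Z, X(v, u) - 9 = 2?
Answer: 4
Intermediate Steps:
X(v, u) = 11 (X(v, u) = 9 + 2 = 11)
G(o, Z) = -2 + Z (G(o, Z) = 9 - (11 - Z) = 9 + (-11 + Z) = -2 + Z)
(G(13, -4) + p(12, 13))**2 = ((-2 - 4) + 8)**2 = (-6 + 8)**2 = 2**2 = 4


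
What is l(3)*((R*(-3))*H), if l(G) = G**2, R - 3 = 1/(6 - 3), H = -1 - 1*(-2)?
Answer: -90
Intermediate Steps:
H = 1 (H = -1 + 2 = 1)
R = 10/3 (R = 3 + 1/(6 - 3) = 3 + 1/3 = 10/3 ≈ 3.3333)
l(3)*((R*(-3))*H) = 3**2*(((10/3)*(-3))*1) = 9*(-10*1) = 9*(-10) = -90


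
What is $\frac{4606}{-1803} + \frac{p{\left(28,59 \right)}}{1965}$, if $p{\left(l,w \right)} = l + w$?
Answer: $- \frac{2964643}{1180965} \approx -2.5104$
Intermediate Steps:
$\frac{4606}{-1803} + \frac{p{\left(28,59 \right)}}{1965} = \frac{4606}{-1803} + \frac{28 + 59}{1965} = 4606 \left(- \frac{1}{1803}\right) + 87 \cdot \frac{1}{1965} = - \frac{4606}{1803} + \frac{29}{655} = - \frac{2964643}{1180965}$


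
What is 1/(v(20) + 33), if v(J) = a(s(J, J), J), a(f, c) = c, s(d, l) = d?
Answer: 1/53 ≈ 0.018868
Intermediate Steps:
v(J) = J
1/(v(20) + 33) = 1/(20 + 33) = 1/53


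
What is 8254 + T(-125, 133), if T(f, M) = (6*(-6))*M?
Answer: 3466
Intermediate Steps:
T(f, M) = -36*M
8254 + T(-125, 133) = 8254 - 36*133 = 8254 - 4788 = 3466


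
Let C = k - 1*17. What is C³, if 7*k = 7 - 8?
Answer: -1728000/343 ≈ -5037.9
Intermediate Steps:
k = -⅐ (k = (7 - 8)/7 = (⅐)*(-1) = -⅐ ≈ -0.14286)
C = -120/7 (C = -⅐ - 1*17 = -⅐ - 17 = -120/7 ≈ -17.143)
C³ = (-120/7)³ = -1728000/343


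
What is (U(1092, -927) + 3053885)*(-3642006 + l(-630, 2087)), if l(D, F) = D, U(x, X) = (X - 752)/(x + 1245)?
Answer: -8665743093767992/779 ≈ -1.1124e+13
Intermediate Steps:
U(x, X) = (-752 + X)/(1245 + x)
(U(1092, -927) + 3053885)*(-3642006 + l(-630, 2087)) = ((-752 - 927)/(1245 + 1092) + 3053885)*(-3642006 - 630) = (-1679/2337 + 3053885)*(-3642636) = (7136927566/2337)*(-3642636) = -8665743093767992/779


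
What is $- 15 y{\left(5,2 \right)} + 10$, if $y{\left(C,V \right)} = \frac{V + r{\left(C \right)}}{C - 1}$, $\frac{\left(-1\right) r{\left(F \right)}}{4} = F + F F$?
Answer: $\frac{905}{2} \approx 452.5$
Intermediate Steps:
$r{\left(F \right)} = - 4 F - 4 F^{2}$ ($r{\left(F \right)} = - 4 \left(F + F F\right) = - 4 \left(F + F^{2}\right) = - 4 F - 4 F^{2}$)
$y{\left(C,V \right)} = \frac{V - 4 C \left(1 + C\right)}{-1 + C}$ ($y{\left(C,V \right)} = \frac{V - 4 C \left(1 + C\right)}{C - 1} = \frac{V - 4 C \left(1 + C\right)}{-1 + C}$)
$- 15 y{\left(5,2 \right)} + 10 = - 15 \frac{2 - 20 \left(1 + 5\right)}{-1 + 5} + 10 = - 15 \frac{2 - 20 \cdot 6}{4} + 10 = - 15 \frac{2 - 120}{4} + 10 = - 15 \cdot \frac{1}{4} \left(-118\right) + 10 = \left(-15\right) \left(- \frac{59}{2}\right) + 10 = \frac{885}{2} + 10 = \frac{905}{2}$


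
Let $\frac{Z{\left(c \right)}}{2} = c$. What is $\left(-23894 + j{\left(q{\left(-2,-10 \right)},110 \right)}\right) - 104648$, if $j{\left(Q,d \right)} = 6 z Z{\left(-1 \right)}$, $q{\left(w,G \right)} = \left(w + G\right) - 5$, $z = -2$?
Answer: $-128518$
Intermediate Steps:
$q{\left(w,G \right)} = -5 + G + w$ ($q{\left(w,G \right)} = \left(G + w\right) - 5 = -5 + G + w$)
$Z{\left(c \right)} = 2 c$
$j{\left(Q,d \right)} = 24$ ($j{\left(Q,d \right)} = 6 \left(-2\right) 2 \left(-1\right) = \left(-12\right) \left(-2\right) = 24$)
$\left(-23894 + j{\left(q{\left(-2,-10 \right)},110 \right)}\right) - 104648 = \left(-23894 + 24\right) - 104648 = -23870 - 104648 = -128518$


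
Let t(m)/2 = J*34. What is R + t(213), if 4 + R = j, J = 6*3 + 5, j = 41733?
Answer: 43293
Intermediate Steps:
J = 23 (J = 18 + 5 = 23)
R = 41729 (R = -4 + 41733 = 41729)
t(m) = 1564 (t(m) = 2*(23*34) = 2*782 = 1564)
R + t(213) = 41729 + 1564 = 43293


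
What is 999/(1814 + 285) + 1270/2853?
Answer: 5515877/5988447 ≈ 0.92109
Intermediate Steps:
999/(1814 + 285) + 1270/2853 = 999/2099 + 1270*(1/2853) = 999*(1/2099) + 1270/2853 = 999/2099 + 1270/2853 = 5515877/5988447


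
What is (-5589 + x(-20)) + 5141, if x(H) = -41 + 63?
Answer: -426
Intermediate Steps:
x(H) = 22
(-5589 + x(-20)) + 5141 = (-5589 + 22) + 5141 = -5567 + 5141 = -426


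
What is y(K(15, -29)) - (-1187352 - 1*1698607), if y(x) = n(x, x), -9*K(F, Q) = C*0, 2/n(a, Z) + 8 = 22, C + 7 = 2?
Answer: 20201714/7 ≈ 2.8860e+6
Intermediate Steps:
C = -5 (C = -7 + 2 = -5)
n(a, Z) = 1/7 (n(a, Z) = 2/(-8 + 22) = 2/14 = 2*(1/14) = 1/7)
K(F, Q) = 0 (K(F, Q) = -(-5)*0/9 = -1/9*0 = 0)
y(x) = 1/7
y(K(15, -29)) - (-1187352 - 1*1698607) = 1/7 - (-1187352 - 1*1698607) = 1/7 - (-1187352 - 1698607) = 1/7 - 1*(-2885959) = 1/7 + 2885959 = 20201714/7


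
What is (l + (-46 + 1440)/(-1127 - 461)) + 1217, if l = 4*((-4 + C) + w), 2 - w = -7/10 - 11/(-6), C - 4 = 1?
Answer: 14572943/11910 ≈ 1223.6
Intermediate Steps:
C = 5 (C = 4 + 1 = 5)
w = 13/15 (w = 2 - (-7/10 - 11/(-6)) = 2 - (-7*1/10 - 11*(-1/6)) = 2 - (-7/10 + 11/6) = 2 - 1*17/15 = 2 - 17/15 = 13/15 ≈ 0.86667)
l = 112/15 (l = 4*((-4 + 5) + 13/15) = 4*(1 + 13/15) = 4*(28/15) = 112/15 ≈ 7.4667)
(l + (-46 + 1440)/(-1127 - 461)) + 1217 = (112/15 + (-46 + 1440)/(-1127 - 461)) + 1217 = (112/15 + 1394/(-1588)) + 1217 = (112/15 + 1394*(-1/1588)) + 1217 = (112/15 - 697/794) + 1217 = 78473/11910 + 1217 = 14572943/11910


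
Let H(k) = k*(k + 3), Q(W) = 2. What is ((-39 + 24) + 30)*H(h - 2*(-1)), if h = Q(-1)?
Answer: 420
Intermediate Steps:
h = 2
H(k) = k*(3 + k)
((-39 + 24) + 30)*H(h - 2*(-1)) = ((-39 + 24) + 30)*((2 - 2*(-1))*(3 + (2 - 2*(-1)))) = (-15 + 30)*((2 + 2)*(3 + (2 + 2))) = 15*(4*(3 + 4)) = 15*(4*7) = 15*28 = 420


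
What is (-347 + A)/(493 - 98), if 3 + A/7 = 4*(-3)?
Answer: -452/395 ≈ -1.1443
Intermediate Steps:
A = -105 (A = -21 + 7*(4*(-3)) = -21 + 7*(-12) = -21 - 84 = -105)
(-347 + A)/(493 - 98) = (-347 - 105)/(493 - 98) = -452/395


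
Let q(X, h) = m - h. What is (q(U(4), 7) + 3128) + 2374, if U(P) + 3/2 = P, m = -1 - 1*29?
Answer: 5465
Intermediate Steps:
m = -30 (m = -1 - 29 = -30)
U(P) = -3/2 + P
q(X, h) = -30 - h
(q(U(4), 7) + 3128) + 2374 = ((-30 - 1*7) + 3128) + 2374 = ((-30 - 7) + 3128) + 2374 = (-37 + 3128) + 2374 = 3091 + 2374 = 5465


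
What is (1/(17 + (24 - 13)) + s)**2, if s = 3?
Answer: 7225/784 ≈ 9.2156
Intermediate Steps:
(1/(17 + (24 - 13)) + s)**2 = (1/(17 + (24 - 13)) + 3)**2 = (1/(17 + 11) + 3)**2 = (1/28 + 3)**2 = (85/28)**2 = 7225/784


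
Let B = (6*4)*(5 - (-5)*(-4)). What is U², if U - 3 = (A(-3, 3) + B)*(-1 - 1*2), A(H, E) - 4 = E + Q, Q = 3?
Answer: 1108809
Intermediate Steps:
A(H, E) = 7 + E (A(H, E) = 4 + (E + 3) = 4 + (3 + E) = 7 + E)
B = -360 (B = 24*(5 - 1*20) = 24*(5 - 20) = 24*(-15) = -360)
U = 1053 (U = 3 + ((7 + 3) - 360)*(-1 - 1*2) = 3 + (10 - 360)*(-1 - 2) = 3 - 350*(-3) = 3 + 1050 = 1053)
U² = 1053² = 1108809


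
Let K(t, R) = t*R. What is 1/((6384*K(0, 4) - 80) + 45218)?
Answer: 1/45138 ≈ 2.2154e-5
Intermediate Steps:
K(t, R) = R*t
1/((6384*K(0, 4) - 80) + 45218) = 1/((6384*(4*0) - 80) + 45218) = 1/((6384*0 - 80) + 45218) = 1/((0 - 80) + 45218) = 1/(-80 + 45218) = 1/45138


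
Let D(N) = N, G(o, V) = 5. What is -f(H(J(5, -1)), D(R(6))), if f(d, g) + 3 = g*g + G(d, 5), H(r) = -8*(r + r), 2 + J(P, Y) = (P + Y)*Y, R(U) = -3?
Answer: -11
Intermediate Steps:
J(P, Y) = -2 + Y*(P + Y) (J(P, Y) = -2 + (P + Y)*Y = -2 + Y*(P + Y))
H(r) = -16*r
f(d, g) = 2 + g² (f(d, g) = -3 + (g*g + 5) = -3 + (g² + 5) = -3 + (5 + g²) = 2 + g²)
-f(H(J(5, -1)), D(R(6))) = -(2 + (-3)²) = -(2 + 9) = -1*11 = -11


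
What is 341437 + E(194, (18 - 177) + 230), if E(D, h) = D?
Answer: 341631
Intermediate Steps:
341437 + E(194, (18 - 177) + 230) = 341437 + 194 = 341631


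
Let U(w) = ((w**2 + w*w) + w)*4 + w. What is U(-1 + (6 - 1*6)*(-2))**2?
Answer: 9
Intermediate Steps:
U(w) = 5*w + 8*w**2 (U(w) = ((w**2 + w**2) + w)*4 + w = (2*w**2 + w)*4 + w = (w + 2*w**2)*4 + w = (4*w + 8*w**2) + w = 5*w + 8*w**2)
U(-1 + (6 - 1*6)*(-2))**2 = ((-1 + (6 - 1*6)*(-2))*(5 + 8*(-1 + (6 - 1*6)*(-2))))**2 = ((-1 + (6 - 6)*(-2))*(5 + 8*(-1 + (6 - 6)*(-2))))**2 = ((-1 + 0*(-2))*(5 + 8*(-1 + 0*(-2))))**2 = ((-1 + 0)*(5 + 8*(-1 + 0)))**2 = (-(5 + 8*(-1)))**2 = (-(5 - 8))**2 = (-1*(-3))**2 = 3**2 = 9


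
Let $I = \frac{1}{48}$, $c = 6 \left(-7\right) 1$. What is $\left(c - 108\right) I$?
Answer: $- \frac{25}{8} \approx -3.125$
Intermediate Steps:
$c = -42$ ($c = \left(-42\right) 1 = -42$)
$I = \frac{1}{48} \approx 0.020833$
$\left(c - 108\right) I = \left(-42 - 108\right) \frac{1}{48} = \left(-150\right) \frac{1}{48} = - \frac{25}{8}$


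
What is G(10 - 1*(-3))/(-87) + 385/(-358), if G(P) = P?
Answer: -38149/31146 ≈ -1.2248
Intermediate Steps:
G(10 - 1*(-3))/(-87) + 385/(-358) = (10 - 1*(-3))/(-87) + 385/(-358) = (10 + 3)*(-1/87) + 385*(-1/358) = 13*(-1/87) - 385/358 = -13/87 - 385/358 = -38149/31146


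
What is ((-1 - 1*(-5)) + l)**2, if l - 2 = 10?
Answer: 256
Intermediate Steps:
l = 12 (l = 2 + 10 = 12)
((-1 - 1*(-5)) + l)**2 = ((-1 - 1*(-5)) + 12)**2 = ((-1 + 5) + 12)**2 = (4 + 12)**2 = 16**2 = 256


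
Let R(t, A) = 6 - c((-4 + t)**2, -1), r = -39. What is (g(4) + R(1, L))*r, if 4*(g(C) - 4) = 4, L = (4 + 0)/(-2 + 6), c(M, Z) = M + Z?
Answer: -117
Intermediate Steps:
L = 1 (L = 4/4 = 4*(1/4) = 1)
R(t, A) = 7 - (-4 + t)**2 (R(t, A) = 6 - ((-4 + t)**2 - 1) = 6 - (-1 + (-4 + t)**2) = 6 + (1 - (-4 + t)**2) = 7 - (-4 + t)**2)
g(C) = 5 (g(C) = 4 + (1/4)*4 = 4 + 1 = 5)
(g(4) + R(1, L))*r = (5 + (7 - (-4 + 1)**2))*(-39) = (5 + (7 - 1*(-3)**2))*(-39) = (5 + (7 - 1*9))*(-39) = (5 + (7 - 9))*(-39) = (5 - 2)*(-39) = 3*(-39) = -117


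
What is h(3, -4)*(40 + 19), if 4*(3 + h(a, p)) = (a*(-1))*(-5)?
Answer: 177/4 ≈ 44.250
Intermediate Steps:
h(a, p) = -3 + 5*a/4 (h(a, p) = -3 + ((a*(-1))*(-5))/4 = -3 + (-a*(-5))/4 = -3 + (5*a)/4 = -3 + 5*a/4)
h(3, -4)*(40 + 19) = (-3 + (5/4)*3)*(40 + 19) = (-3 + 15/4)*59 = (¾)*59 = 177/4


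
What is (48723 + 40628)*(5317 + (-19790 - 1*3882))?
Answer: -1640037605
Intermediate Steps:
(48723 + 40628)*(5317 + (-19790 - 1*3882)) = 89351*(5317 + (-19790 - 3882)) = 89351*(5317 - 23672) = 89351*(-18355) = -1640037605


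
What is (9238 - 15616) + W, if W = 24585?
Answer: 18207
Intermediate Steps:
(9238 - 15616) + W = (9238 - 15616) + 24585 = -6378 + 24585 = 18207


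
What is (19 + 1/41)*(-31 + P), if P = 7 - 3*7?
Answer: -35100/41 ≈ -856.10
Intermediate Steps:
P = -14 (P = 7 - 1*21 = 7 - 21 = -14)
(19 + 1/41)*(-31 + P) = (19 + 1/41)*(-31 - 14) = (19 + 1/41)*(-45) = (780/41)*(-45) = -35100/41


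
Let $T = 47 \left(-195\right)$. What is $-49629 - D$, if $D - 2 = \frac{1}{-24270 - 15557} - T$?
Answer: $- \frac{2341668291}{39827} \approx -58796.0$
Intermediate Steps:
$T = -9165$
$D = \frac{365094108}{39827}$ ($D = 2 + \left(\frac{1}{-24270 - 15557} - -9165\right) = 2 + \left(\frac{1}{-39827} + 9165\right) = 2 + \left(- \frac{1}{39827} + 9165\right) = 2 + \frac{365014454}{39827} = \frac{365094108}{39827} \approx 9167.0$)
$-49629 - D = -49629 - \frac{365094108}{39827} = - \frac{2341668291}{39827}$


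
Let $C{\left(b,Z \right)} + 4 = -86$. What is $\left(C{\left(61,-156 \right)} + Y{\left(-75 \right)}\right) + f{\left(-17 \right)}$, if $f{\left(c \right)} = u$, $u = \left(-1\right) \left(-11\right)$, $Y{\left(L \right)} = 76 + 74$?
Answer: $71$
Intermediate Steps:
$Y{\left(L \right)} = 150$
$u = 11$
$f{\left(c \right)} = 11$
$C{\left(b,Z \right)} = -90$ ($C{\left(b,Z \right)} = -4 - 86 = -90$)
$\left(C{\left(61,-156 \right)} + Y{\left(-75 \right)}\right) + f{\left(-17 \right)} = \left(-90 + 150\right) + 11 = 60 + 11 = 71$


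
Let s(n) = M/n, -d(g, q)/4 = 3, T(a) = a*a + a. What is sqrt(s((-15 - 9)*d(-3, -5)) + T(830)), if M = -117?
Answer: sqrt(44142694)/8 ≈ 830.50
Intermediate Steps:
T(a) = a + a**2 (T(a) = a**2 + a = a + a**2)
d(g, q) = -12 (d(g, q) = -4*3 = -12)
s(n) = -117/n
sqrt(s((-15 - 9)*d(-3, -5)) + T(830)) = sqrt(-117*(-1/(12*(-15 - 9))) + 830*(1 + 830)) = sqrt(-117/((-24*(-12))) + 830*831) = sqrt(-117/288 + 689730) = sqrt(-117*1/288 + 689730) = sqrt(-13/32 + 689730) = sqrt(22071347/32) = sqrt(44142694)/8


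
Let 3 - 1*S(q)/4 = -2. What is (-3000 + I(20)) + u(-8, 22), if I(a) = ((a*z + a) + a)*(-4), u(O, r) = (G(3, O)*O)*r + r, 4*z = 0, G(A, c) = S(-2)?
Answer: -6658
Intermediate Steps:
S(q) = 20 (S(q) = 12 - 4*(-2) = 12 + 8 = 20)
G(A, c) = 20
z = 0 (z = (¼)*0 = 0)
u(O, r) = r + 20*O*r (u(O, r) = (20*O)*r + r = 20*O*r + r = r + 20*O*r)
I(a) = -8*a (I(a) = ((a*0 + a) + a)*(-4) = ((0 + a) + a)*(-4) = (a + a)*(-4) = (2*a)*(-4) = -8*a)
(-3000 + I(20)) + u(-8, 22) = (-3000 - 8*20) + 22*(1 + 20*(-8)) = (-3000 - 160) + 22*(1 - 160) = -3160 + 22*(-159) = -3160 - 3498 = -6658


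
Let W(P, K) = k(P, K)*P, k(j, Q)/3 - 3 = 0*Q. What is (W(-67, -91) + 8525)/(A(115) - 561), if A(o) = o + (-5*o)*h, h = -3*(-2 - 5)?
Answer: -7922/12521 ≈ -0.63270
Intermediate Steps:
k(j, Q) = 9 (k(j, Q) = 9 + 3*(0*Q) = 9 + 3*0 = 9 + 0 = 9)
h = 21 (h = -3*(-7) = 21)
A(o) = -104*o (A(o) = o - 5*o*21 = o - 105*o = -104*o)
W(P, K) = 9*P
(W(-67, -91) + 8525)/(A(115) - 561) = (9*(-67) + 8525)/(-104*115 - 561) = (-603 + 8525)/(-11960 - 561) = 7922/(-12521) = 7922*(-1/12521) = -7922/12521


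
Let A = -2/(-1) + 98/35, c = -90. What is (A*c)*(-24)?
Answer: 10368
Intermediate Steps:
A = 24/5 (A = -2*(-1) + 98*(1/35) = 2 + 14/5 = 24/5 ≈ 4.8000)
(A*c)*(-24) = ((24/5)*(-90))*(-24) = -432*(-24) = 10368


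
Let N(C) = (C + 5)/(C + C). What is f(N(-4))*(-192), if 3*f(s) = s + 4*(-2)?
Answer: 520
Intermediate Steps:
N(C) = (5 + C)/(2*C) (N(C) = (5 + C)/((2*C)) = (5 + C)*(1/(2*C)) = (5 + C)/(2*C))
f(s) = -8/3 + s/3 (f(s) = (s + 4*(-2))/3 = (s - 8)/3 = (-8 + s)/3 = -8/3 + s/3)
f(N(-4))*(-192) = (-8/3 + ((½)*(5 - 4)/(-4))/3)*(-192) = (-8/3 + ((½)*(-¼)*1)/3)*(-192) = (-8/3 + (⅓)*(-⅛))*(-192) = (-8/3 - 1/24)*(-192) = -65/24*(-192) = 520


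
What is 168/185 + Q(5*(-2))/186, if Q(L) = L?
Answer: 14699/17205 ≈ 0.85434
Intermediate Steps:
168/185 + Q(5*(-2))/186 = 168/185 + (5*(-2))/186 = 168*(1/185) - 10*1/186 = 168/185 - 5/93 = 14699/17205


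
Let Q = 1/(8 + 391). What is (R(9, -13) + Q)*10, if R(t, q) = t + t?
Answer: 71830/399 ≈ 180.03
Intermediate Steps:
R(t, q) = 2*t
Q = 1/399 ≈ 0.0025063
(R(9, -13) + Q)*10 = (2*9 + 1/399)*10 = (18 + 1/399)*10 = (7183/399)*10 = 71830/399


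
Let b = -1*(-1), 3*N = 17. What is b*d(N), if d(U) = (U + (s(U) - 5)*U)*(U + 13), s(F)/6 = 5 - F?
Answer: -7616/9 ≈ -846.22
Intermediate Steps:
N = 17/3 (N = (1/3)*17 = 17/3 ≈ 5.6667)
s(F) = 30 - 6*F (s(F) = 6*(5 - F) = 30 - 6*F)
b = 1
d(U) = (13 + U)*(U + U*(25 - 6*U)) (d(U) = (U + ((30 - 6*U) - 5)*U)*(U + 13) = (U + (25 - 6*U)*U)*(13 + U) = (U + U*(25 - 6*U))*(13 + U) = (13 + U)*(U + U*(25 - 6*U)))
b*d(N) = 1*(2*(17/3)*(169 - 26*17/3 - 3*(17/3)**2)) = 1*(2*(17/3)*(169 - 442/3 - 3*289/9)) = 1*(2*(17/3)*(169 - 442/3 - 289/3)) = 1*(2*(17/3)*(-224/3)) = 1*(-7616/9) = -7616/9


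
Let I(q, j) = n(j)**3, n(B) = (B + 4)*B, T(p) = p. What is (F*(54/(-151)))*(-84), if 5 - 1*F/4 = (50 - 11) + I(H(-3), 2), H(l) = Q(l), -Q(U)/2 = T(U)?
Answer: -31969728/151 ≈ -2.1172e+5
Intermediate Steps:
Q(U) = -2*U
n(B) = B*(4 + B) (n(B) = (4 + B)*B = B*(4 + B))
H(l) = -2*l
I(q, j) = j**3*(4 + j)**3 (I(q, j) = (j*(4 + j))**3 = j**3*(4 + j)**3)
F = -7048 (F = 20 - 4*((50 - 11) + 2**3*(4 + 2)**3) = 20 - 4*(39 + 8*6**3) = 20 - 4*(39 + 8*216) = 20 - 4*(39 + 1728) = 20 - 4*1767 = 20 - 7068 = -7048)
(F*(54/(-151)))*(-84) = -380592/(-151)*(-84) = -380592*(-1)/151*(-84) = -7048*(-54/151)*(-84) = (380592/151)*(-84) = -31969728/151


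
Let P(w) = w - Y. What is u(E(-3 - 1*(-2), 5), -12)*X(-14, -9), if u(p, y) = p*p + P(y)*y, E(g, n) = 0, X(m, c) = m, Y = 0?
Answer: -2016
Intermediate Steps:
P(w) = w (P(w) = w - 1*0 = w + 0 = w)
u(p, y) = p**2 + y**2 (u(p, y) = p*p + y*y = p**2 + y**2)
u(E(-3 - 1*(-2), 5), -12)*X(-14, -9) = (0**2 + (-12)**2)*(-14) = (0 + 144)*(-14) = 144*(-14) = -2016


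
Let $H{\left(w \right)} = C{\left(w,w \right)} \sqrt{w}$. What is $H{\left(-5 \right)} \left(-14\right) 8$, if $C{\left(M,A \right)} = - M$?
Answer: $- 560 i \sqrt{5} \approx - 1252.2 i$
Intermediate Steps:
$H{\left(w \right)} = - w^{\frac{3}{2}}$ ($H{\left(w \right)} = - w \sqrt{w} = - w^{\frac{3}{2}}$)
$H{\left(-5 \right)} \left(-14\right) 8 = - \left(-5\right)^{\frac{3}{2}} \left(-14\right) 8 = - \left(-5\right) i \sqrt{5} \left(-14\right) 8 = 5 i \sqrt{5} \left(-14\right) 8 = - 70 i \sqrt{5} \cdot 8 = - 560 i \sqrt{5}$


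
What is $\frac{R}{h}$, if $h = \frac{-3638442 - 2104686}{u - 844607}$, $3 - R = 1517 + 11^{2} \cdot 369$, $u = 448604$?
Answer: $- \frac{6093562163}{1914376} \approx -3183.1$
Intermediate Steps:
$R = -46163$ ($R = 3 - \left(1517 + 11^{2} \cdot 369\right) = 3 - \left(1517 + 121 \cdot 369\right) = 3 - \left(1517 + 44649\right) = 3 - 46166 = -46163$)
$h = \frac{1914376}{132001}$ ($h = \frac{-3638442 - 2104686}{448604 - 844607} = - \frac{5743128}{-396003} = \left(-5743128\right) \left(- \frac{1}{396003}\right) = \frac{1914376}{132001} \approx 14.503$)
$\frac{R}{h} = - \frac{46163}{\frac{1914376}{132001}} = \left(-46163\right) \frac{132001}{1914376} = - \frac{6093562163}{1914376}$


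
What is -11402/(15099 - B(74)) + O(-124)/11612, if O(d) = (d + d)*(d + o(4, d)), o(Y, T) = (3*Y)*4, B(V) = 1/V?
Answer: 2815434956/3243594475 ≈ 0.86800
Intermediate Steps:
o(Y, T) = 12*Y
O(d) = 2*d*(48 + d) (O(d) = (d + d)*(d + 12*4) = (2*d)*(d + 48) = (2*d)*(48 + d) = 2*d*(48 + d))
-11402/(15099 - B(74)) + O(-124)/11612 = -11402/(15099 - 1/74) + (2*(-124)*(48 - 124))/11612 = -11402/(15099 - 1*1/74) + (2*(-124)*(-76))*(1/11612) = -11402/(15099 - 1/74) + 18848*(1/11612) = -11402/1117325/74 + 4712/2903 = -11402*74/1117325 + 4712/2903 = -843748/1117325 + 4712/2903 = 2815434956/3243594475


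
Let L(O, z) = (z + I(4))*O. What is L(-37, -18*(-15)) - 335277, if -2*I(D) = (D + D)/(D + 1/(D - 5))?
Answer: -1035653/3 ≈ -3.4522e+5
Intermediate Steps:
I(D) = -D/(D + 1/(-5 + D)) (I(D) = -(D + D)/(2*(D + 1/(D - 5))) = -2*D/(2*(D + 1/(-5 + D))) = -D/(D + 1/(-5 + D)))
L(O, z) = O*(-4/3 + z) (L(O, z) = (z + 4*(5 - 1*4)/(1 + 4**2 - 5*4))*O = (z + 4*(5 - 4)/(1 + 16 - 20))*O = (z + 4*1/(-3))*O = (z + 4*(-1/3)*1)*O = (z - 4/3)*O = (-4/3 + z)*O = O*(-4/3 + z))
L(-37, -18*(-15)) - 335277 = (1/3)*(-37)*(-4 + 3*(-18*(-15))) - 335277 = (1/3)*(-37)*(-4 + 3*270) - 335277 = (1/3)*(-37)*(-4 + 810) - 335277 = (1/3)*(-37)*806 - 335277 = -29822/3 - 335277 = -1035653/3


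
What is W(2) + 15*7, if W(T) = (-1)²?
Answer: 106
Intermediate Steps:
W(T) = 1
W(2) + 15*7 = 1 + 15*7 = 1 + 105 = 106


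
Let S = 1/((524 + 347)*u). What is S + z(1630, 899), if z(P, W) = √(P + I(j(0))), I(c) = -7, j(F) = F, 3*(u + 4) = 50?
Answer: 3/33098 + √1623 ≈ 40.287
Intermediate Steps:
u = 38/3 (u = -4 + (⅓)*50 = -4 + 50/3 = 38/3 ≈ 12.667)
z(P, W) = √(-7 + P) (z(P, W) = √(P - 7) = √(-7 + P))
S = 3/33098 (S = 1/((524 + 347)*(38/3)) = 1/(871*(38/3)) = 1/(33098/3) = 3/33098 ≈ 9.0640e-5)
S + z(1630, 899) = 3/33098 + √(-7 + 1630) = 3/33098 + √1623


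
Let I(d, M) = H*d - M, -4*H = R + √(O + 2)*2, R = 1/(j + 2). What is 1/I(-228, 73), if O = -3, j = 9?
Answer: -4103/1064516 - 6897*I/1064516 ≈ -0.0038543 - 0.006479*I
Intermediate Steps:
R = 1/11 (R = 1/(9 + 2) = 1/11 ≈ 0.090909)
H = -1/44 - I/2 (H = -(1/11 + √(-3 + 2)*2)/4 = -(1/11 + √(-1)*2)/4 = -(1/11 + I*2)/4 = -(1/11 + 2*I)/4 = -1/44 - I/2 ≈ -0.022727 - 0.5*I)
I(d, M) = -M + d*(-1/44 - I/2) (I(d, M) = (-1/44 - I/2)*d - M = d*(-1/44 - I/2) - M = -M + d*(-1/44 - I/2))
1/I(-228, 73) = 1/(-1*73 - 1/44*(-228)*(1 + 22*I)) = 1/(-73 + (57/11 + 114*I)) = 1/(-746/11 + 114*I) = 121*(-746/11 - 114*I)/2129032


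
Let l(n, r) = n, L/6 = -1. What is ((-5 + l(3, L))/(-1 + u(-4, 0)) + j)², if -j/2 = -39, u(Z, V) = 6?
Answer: 150544/25 ≈ 6021.8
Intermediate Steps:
L = -6 (L = 6*(-1) = -6)
j = 78 (j = -2*(-39) = 78)
((-5 + l(3, L))/(-1 + u(-4, 0)) + j)² = ((-5 + 3)/(-1 + 6) + 78)² = (-2/5 + 78)² = (-2*⅕ + 78)² = (-⅖ + 78)² = (388/5)² = 150544/25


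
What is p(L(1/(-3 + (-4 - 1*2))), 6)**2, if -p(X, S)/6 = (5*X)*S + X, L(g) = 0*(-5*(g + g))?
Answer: 0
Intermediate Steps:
L(g) = 0 (L(g) = 0*(-10*g) = 0)
p(X, S) = -6*X - 30*S*X (p(X, S) = -6*((5*X)*S + X) = -6*(5*S*X + X) = -6*(X + 5*S*X) = -6*X - 30*S*X)
p(L(1/(-3 + (-4 - 1*2))), 6)**2 = (-6*0*(1 + 5*6))**2 = (-6*0*(1 + 30))**2 = (-6*0*31)**2 = 0**2 = 0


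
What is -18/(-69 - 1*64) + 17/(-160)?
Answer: 619/21280 ≈ 0.029088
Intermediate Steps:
-18/(-69 - 1*64) + 17/(-160) = -18/(-69 - 64) + 17*(-1/160) = -18/(-133) - 17/160 = -18*(-1/133) - 17/160 = 18/133 - 17/160 = 619/21280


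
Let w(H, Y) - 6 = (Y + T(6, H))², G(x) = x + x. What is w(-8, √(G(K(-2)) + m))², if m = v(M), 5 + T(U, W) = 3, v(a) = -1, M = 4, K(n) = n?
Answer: -55 - 40*I*√5 ≈ -55.0 - 89.443*I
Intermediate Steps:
T(U, W) = -2 (T(U, W) = -5 + 3 = -2)
m = -1
G(x) = 2*x
w(H, Y) = 6 + (-2 + Y)² (w(H, Y) = 6 + (Y - 2)² = 6 + (-2 + Y)²)
w(-8, √(G(K(-2)) + m))² = (6 + (-2 + √(2*(-2) - 1))²)² = (6 + (-2 + √(-4 - 1))²)² = (6 + (-2 + √(-5))²)² = (6 + (-2 + I*√5)²)²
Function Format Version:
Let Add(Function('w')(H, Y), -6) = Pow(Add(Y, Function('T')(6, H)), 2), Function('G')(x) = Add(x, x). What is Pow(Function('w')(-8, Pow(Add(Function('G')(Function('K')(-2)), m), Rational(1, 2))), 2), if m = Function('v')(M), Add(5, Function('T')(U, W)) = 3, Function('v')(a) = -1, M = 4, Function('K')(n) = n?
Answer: Add(-55, Mul(-40, I, Pow(5, Rational(1, 2)))) ≈ Add(-55.000, Mul(-89.443, I))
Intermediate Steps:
Function('T')(U, W) = -2 (Function('T')(U, W) = Add(-5, 3) = -2)
m = -1
Function('G')(x) = Mul(2, x)
Function('w')(H, Y) = Add(6, Pow(Add(-2, Y), 2)) (Function('w')(H, Y) = Add(6, Pow(Add(Y, -2), 2)) = Add(6, Pow(Add(-2, Y), 2)))
Pow(Function('w')(-8, Pow(Add(Function('G')(Function('K')(-2)), m), Rational(1, 2))), 2) = Pow(Add(6, Pow(Add(-2, Pow(Add(Mul(2, -2), -1), Rational(1, 2))), 2)), 2) = Pow(Add(6, Pow(Add(-2, Pow(Add(-4, -1), Rational(1, 2))), 2)), 2) = Pow(Add(6, Pow(Add(-2, Pow(-5, Rational(1, 2))), 2)), 2) = Pow(Add(6, Pow(Add(-2, Mul(I, Pow(5, Rational(1, 2)))), 2)), 2)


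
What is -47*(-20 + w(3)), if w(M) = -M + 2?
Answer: 987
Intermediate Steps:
w(M) = 2 - M
-47*(-20 + w(3)) = -47*(-20 + (2 - 1*3)) = -47*(-20 + (2 - 3)) = -47*(-20 - 1) = -47*(-21) = 987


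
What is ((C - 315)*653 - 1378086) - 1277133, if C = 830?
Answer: -2318924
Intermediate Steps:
((C - 315)*653 - 1378086) - 1277133 = ((830 - 315)*653 - 1378086) - 1277133 = (515*653 - 1378086) - 1277133 = (336295 - 1378086) - 1277133 = -1041791 - 1277133 = -2318924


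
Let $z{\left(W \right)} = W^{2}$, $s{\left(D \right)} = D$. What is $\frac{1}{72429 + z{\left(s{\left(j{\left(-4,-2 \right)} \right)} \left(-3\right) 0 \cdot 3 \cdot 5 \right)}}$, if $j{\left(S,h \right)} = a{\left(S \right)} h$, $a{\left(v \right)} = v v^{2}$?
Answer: $\frac{1}{72429} \approx 1.3807 \cdot 10^{-5}$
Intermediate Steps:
$a{\left(v \right)} = v^{3}$
$j{\left(S,h \right)} = h S^{3}$ ($j{\left(S,h \right)} = S^{3} h = h S^{3}$)
$\frac{1}{72429 + z{\left(s{\left(j{\left(-4,-2 \right)} \right)} \left(-3\right) 0 \cdot 3 \cdot 5 \right)}} = \frac{1}{72429 + \left(- 2 \left(-4\right)^{3} \left(-3\right) 0 \cdot 3 \cdot 5\right)^{2}} = \frac{1}{72429 + \left(\left(-2\right) \left(-64\right) \left(-3\right) 0 \cdot 5\right)^{2}} = \frac{1}{72429 + \left(128 \left(-3\right) 0\right)^{2}} = \frac{1}{72429 + \left(\left(-384\right) 0\right)^{2}} = \frac{1}{72429 + 0^{2}} = \frac{1}{72429 + 0} = \frac{1}{72429}$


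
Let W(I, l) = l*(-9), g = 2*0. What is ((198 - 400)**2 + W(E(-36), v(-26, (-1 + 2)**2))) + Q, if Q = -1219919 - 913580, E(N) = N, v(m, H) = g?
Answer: -2092695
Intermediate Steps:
g = 0
v(m, H) = 0
W(I, l) = -9*l
Q = -2133499
((198 - 400)**2 + W(E(-36), v(-26, (-1 + 2)**2))) + Q = ((198 - 400)**2 - 9*0) - 2133499 = ((-202)**2 + 0) - 2133499 = (40804 + 0) - 2133499 = 40804 - 2133499 = -2092695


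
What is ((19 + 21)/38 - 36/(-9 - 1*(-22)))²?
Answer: 179776/61009 ≈ 2.9467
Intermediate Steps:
((19 + 21)/38 - 36/(-9 - 1*(-22)))² = (40*(1/38) - 36/(-9 + 22))² = (20/19 - 36/13)² = (-424/247)² = 179776/61009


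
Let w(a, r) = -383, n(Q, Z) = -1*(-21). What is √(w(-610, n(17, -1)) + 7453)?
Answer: √7070 ≈ 84.083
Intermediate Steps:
n(Q, Z) = 21
√(w(-610, n(17, -1)) + 7453) = √(-383 + 7453) = √7070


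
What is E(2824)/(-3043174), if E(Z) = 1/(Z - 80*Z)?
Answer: 1/678919946704 ≈ 1.4729e-12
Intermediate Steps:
E(Z) = -1/(79*Z) (E(Z) = 1/(-79*Z) = -1/(79*Z))
E(2824)/(-3043174) = -1/79/2824/(-3043174) = -1/79*1/2824*(-1/3043174) = -1/223096*(-1/3043174) = 1/678919946704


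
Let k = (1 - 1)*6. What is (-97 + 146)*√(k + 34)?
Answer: 49*√34 ≈ 285.72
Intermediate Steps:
k = 0 (k = 0*6 = 0)
(-97 + 146)*√(k + 34) = (-97 + 146)*√(0 + 34) = 49*√34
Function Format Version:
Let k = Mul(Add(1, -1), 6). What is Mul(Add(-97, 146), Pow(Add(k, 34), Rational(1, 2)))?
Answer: Mul(49, Pow(34, Rational(1, 2))) ≈ 285.72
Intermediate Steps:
k = 0 (k = Mul(0, 6) = 0)
Mul(Add(-97, 146), Pow(Add(k, 34), Rational(1, 2))) = Mul(Add(-97, 146), Pow(Add(0, 34), Rational(1, 2))) = Mul(49, Pow(34, Rational(1, 2)))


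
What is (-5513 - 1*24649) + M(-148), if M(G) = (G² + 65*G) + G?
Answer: -18026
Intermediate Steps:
M(G) = G² + 66*G
(-5513 - 1*24649) + M(-148) = (-5513 - 1*24649) - 148*(66 - 148) = (-5513 - 24649) - 148*(-82) = -30162 + 12136 = -18026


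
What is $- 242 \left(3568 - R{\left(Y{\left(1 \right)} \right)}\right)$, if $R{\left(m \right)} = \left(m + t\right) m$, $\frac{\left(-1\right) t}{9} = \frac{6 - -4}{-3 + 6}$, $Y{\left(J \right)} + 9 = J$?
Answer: $-789888$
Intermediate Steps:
$Y{\left(J \right)} = -9 + J$
$t = -30$ ($t = - 9 \frac{6 - -4}{-3 + 6} = - 9 \frac{6 + 4}{3} = - 9 \cdot 10 \cdot \frac{1}{3} = \left(-9\right) \frac{10}{3} = -30$)
$R{\left(m \right)} = m \left(-30 + m\right)$ ($R{\left(m \right)} = \left(m - 30\right) m = \left(-30 + m\right) m = m \left(-30 + m\right)$)
$- 242 \left(3568 - R{\left(Y{\left(1 \right)} \right)}\right) = - 242 \left(3568 - \left(-9 + 1\right) \left(-30 + \left(-9 + 1\right)\right)\right) = - 242 \left(3568 - - 8 \left(-30 - 8\right)\right) = - 242 \left(3568 - \left(-8\right) \left(-38\right)\right) = - 242 \left(3568 - 304\right) = \left(-242\right) 3264 = -789888$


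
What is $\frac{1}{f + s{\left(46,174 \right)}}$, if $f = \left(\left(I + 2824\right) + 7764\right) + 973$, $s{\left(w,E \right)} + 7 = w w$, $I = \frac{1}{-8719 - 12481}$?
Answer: $\frac{21200}{289803999} \approx 7.3153 \cdot 10^{-5}$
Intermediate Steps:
$I = - \frac{1}{21200}$ ($I = \frac{1}{-21200} = - \frac{1}{21200} \approx -4.717 \cdot 10^{-5}$)
$s{\left(w,E \right)} = -7 + w^{2}$ ($s{\left(w,E \right)} = -7 + w w = -7 + w^{2}$)
$f = \frac{245093199}{21200}$ ($f = \left(\left(- \frac{1}{21200} + 2824\right) + 7764\right) + 973 = \left(\frac{59868799}{21200} + 7764\right) + 973 = \frac{224465599}{21200} + 973 = \frac{245093199}{21200} \approx 11561.0$)
$\frac{1}{f + s{\left(46,174 \right)}} = \frac{1}{\frac{245093199}{21200} - \left(7 - 46^{2}\right)} = \frac{1}{\frac{245093199}{21200} + \left(-7 + 2116\right)} = \frac{1}{\frac{245093199}{21200} + 2109} = \frac{1}{\frac{289803999}{21200}} = \frac{21200}{289803999}$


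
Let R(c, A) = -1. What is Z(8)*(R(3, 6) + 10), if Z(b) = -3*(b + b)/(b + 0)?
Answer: -54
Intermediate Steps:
Z(b) = -6 (Z(b) = -3*2*b/b = -3*2 = -6)
Z(8)*(R(3, 6) + 10) = -6*(-1 + 10) = -6*9 = -54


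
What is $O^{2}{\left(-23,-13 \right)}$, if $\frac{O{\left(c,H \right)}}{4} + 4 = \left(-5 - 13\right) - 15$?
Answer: $21904$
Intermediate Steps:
$O{\left(c,H \right)} = -148$ ($O{\left(c,H \right)} = -16 + 4 \left(\left(-5 - 13\right) - 15\right) = -16 + 4 \left(-18 - 15\right) = -16 + 4 \left(-33\right) = -16 - 132 = -148$)
$O^{2}{\left(-23,-13 \right)} = \left(-148\right)^{2} = 21904$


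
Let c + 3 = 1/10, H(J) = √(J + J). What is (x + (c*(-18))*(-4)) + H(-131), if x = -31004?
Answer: -156064/5 + I*√262 ≈ -31213.0 + 16.186*I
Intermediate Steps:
H(J) = √2*√J (H(J) = √(2*J) = √2*√J)
c = -29/10 (c = -3 + 1/10 = -3 + ⅒ = -29/10 ≈ -2.9000)
(x + (c*(-18))*(-4)) + H(-131) = (-31004 - 29/10*(-18)*(-4)) + √2*√(-131) = (-31004 + (261/5)*(-4)) + √2*(I*√131) = (-31004 - 1044/5) + I*√262 = -156064/5 + I*√262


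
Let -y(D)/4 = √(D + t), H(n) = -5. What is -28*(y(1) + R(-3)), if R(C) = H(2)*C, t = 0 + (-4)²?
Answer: -420 + 112*√17 ≈ 41.788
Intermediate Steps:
t = 16 (t = 0 + 16 = 16)
R(C) = -5*C
y(D) = -4*√(16 + D) (y(D) = -4*√(D + 16) = -4*√(16 + D))
-28*(y(1) + R(-3)) = -28*(-4*√(16 + 1) - 5*(-3)) = -28*(-4*√17 + 15) = -28*(15 - 4*√17) = -420 + 112*√17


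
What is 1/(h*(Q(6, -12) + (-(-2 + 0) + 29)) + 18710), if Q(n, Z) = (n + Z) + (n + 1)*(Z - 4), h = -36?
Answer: 1/21842 ≈ 4.5783e-5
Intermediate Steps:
Q(n, Z) = Z + n + (1 + n)*(-4 + Z) (Q(n, Z) = (Z + n) + (1 + n)*(-4 + Z) = Z + n + (1 + n)*(-4 + Z))
1/(h*(Q(6, -12) + (-(-2 + 0) + 29)) + 18710) = 1/(-36*((-4 - 3*6 + 2*(-12) - 12*6) + (-(-2 + 0) + 29)) + 18710) = 1/(-36*((-4 - 18 - 24 - 72) + (-1*(-2) + 29)) + 18710) = 1/(-36*(-118 + (2 + 29)) + 18710) = 1/(-36*(-118 + 31) + 18710) = 1/(-36*(-87) + 18710) = 1/(3132 + 18710) = 1/21842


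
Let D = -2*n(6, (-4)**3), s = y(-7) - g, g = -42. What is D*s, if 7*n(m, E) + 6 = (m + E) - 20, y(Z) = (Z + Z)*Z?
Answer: 3360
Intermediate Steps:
y(Z) = 2*Z**2 (y(Z) = (2*Z)*Z = 2*Z**2)
n(m, E) = -26/7 + E/7 + m/7 (n(m, E) = -6/7 + ((m + E) - 20)/7 = -6/7 + ((E + m) - 20)/7 = -6/7 + (-20 + E + m)/7 = -6/7 + (-20/7 + E/7 + m/7) = -26/7 + E/7 + m/7)
s = 140 (s = 2*(-7)**2 - 1*(-42) = 2*49 + 42 = 98 + 42 = 140)
D = 24 (D = -2*(-26/7 + (1/7)*(-4)**3 + (1/7)*6) = -2*(-26/7 + (1/7)*(-64) + 6/7) = -2*(-26/7 - 64/7 + 6/7) = -2*(-12) = 24)
D*s = 24*140 = 3360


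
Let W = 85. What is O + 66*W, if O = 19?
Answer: 5629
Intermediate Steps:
O + 66*W = 19 + 66*85 = 19 + 5610 = 5629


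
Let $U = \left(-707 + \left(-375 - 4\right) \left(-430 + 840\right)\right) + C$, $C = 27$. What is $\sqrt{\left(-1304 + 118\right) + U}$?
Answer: $2 i \sqrt{39314} \approx 396.56 i$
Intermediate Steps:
$U = -156070$ ($U = \left(-707 + \left(-375 - 4\right) \left(-430 + 840\right)\right) + 27 = \left(-707 - 155390\right) + 27 = -156097 + 27 = -156070$)
$\sqrt{\left(-1304 + 118\right) + U} = \sqrt{\left(-1304 + 118\right) - 156070} = \sqrt{-1186 - 156070} = \sqrt{-157256} = 2 i \sqrt{39314}$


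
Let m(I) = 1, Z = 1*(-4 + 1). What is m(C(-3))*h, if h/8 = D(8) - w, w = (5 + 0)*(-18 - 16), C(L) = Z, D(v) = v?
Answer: 1424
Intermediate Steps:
Z = -3 (Z = 1*(-3) = -3)
C(L) = -3
w = -170 (w = 5*(-34) = -170)
h = 1424 (h = 8*(8 - 1*(-170)) = 8*(8 + 170) = 8*178 = 1424)
m(C(-3))*h = 1*1424 = 1424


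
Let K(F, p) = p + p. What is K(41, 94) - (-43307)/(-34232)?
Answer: 581119/3112 ≈ 186.73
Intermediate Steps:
K(F, p) = 2*p
K(41, 94) - (-43307)/(-34232) = 2*94 - (-43307)/(-34232) = 188 - (-43307)*(-1)/34232 = 188 - 1*3937/3112 = 188 - 3937/3112 = 581119/3112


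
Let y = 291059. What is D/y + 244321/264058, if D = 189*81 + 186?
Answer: 2425916279/2479240562 ≈ 0.97849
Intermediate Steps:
D = 15495 (D = 15309 + 186 = 15495)
D/y + 244321/264058 = 15495/291059 + 244321/264058 = 2425916279/2479240562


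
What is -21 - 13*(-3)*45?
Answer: 1734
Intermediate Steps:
-21 - 13*(-3)*45 = -21 + 39*45 = -21 + 1755 = 1734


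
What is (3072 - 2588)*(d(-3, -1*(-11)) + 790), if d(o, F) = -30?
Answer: 367840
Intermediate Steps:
(3072 - 2588)*(d(-3, -1*(-11)) + 790) = (3072 - 2588)*(-30 + 790) = 484*760 = 367840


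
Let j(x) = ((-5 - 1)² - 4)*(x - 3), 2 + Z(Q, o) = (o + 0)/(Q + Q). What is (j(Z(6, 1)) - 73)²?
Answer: 477481/9 ≈ 53053.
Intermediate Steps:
Z(Q, o) = -2 + o/(2*Q) (Z(Q, o) = -2 + (o + 0)/(Q + Q) = -2 + o/((2*Q)) = -2 + o*(1/(2*Q)) = -2 + o/(2*Q))
j(x) = -96 + 32*x (j(x) = ((-6)² - 4)*(-3 + x) = (36 - 4)*(-3 + x) = 32*(-3 + x) = -96 + 32*x)
(j(Z(6, 1)) - 73)² = ((-96 + 32*(-2 + (½)*1/6)) - 73)² = ((-96 + 32*(-2 + (½)*1*(⅙))) - 73)² = ((-96 + 32*(-2 + 1/12)) - 73)² = ((-96 + 32*(-23/12)) - 73)² = ((-96 - 184/3) - 73)² = (-472/3 - 73)² = (-691/3)² = 477481/9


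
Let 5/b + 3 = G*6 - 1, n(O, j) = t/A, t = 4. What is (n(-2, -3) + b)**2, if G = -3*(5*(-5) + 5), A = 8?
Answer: 33489/126736 ≈ 0.26424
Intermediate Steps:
G = 60 (G = -3*(-25 + 5) = -3*(-20) = 60)
n(O, j) = 1/2 (n(O, j) = 4/8 = 4*(1/8) = 1/2)
b = 5/356 (b = 5/(-3 + (60*6 - 1)) = 5/(-3 + (360 - 1)) = 5/(-3 + 359) = 5/356 ≈ 0.014045)
(n(-2, -3) + b)**2 = (1/2 + 5/356)**2 = (183/356)**2 = 33489/126736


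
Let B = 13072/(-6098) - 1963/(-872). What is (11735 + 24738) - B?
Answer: 96971500549/2658728 ≈ 36473.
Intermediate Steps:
B = 285795/2658728 (B = 13072*(-1/6098) - 1963*(-1/872) = -6536/3049 + 1963/872 = 285795/2658728 ≈ 0.10749)
(11735 + 24738) - B = (11735 + 24738) - 1*285795/2658728 = 36473 - 285795/2658728 = 96971500549/2658728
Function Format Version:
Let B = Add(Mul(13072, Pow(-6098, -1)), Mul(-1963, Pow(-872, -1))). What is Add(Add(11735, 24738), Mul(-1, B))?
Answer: Rational(96971500549, 2658728) ≈ 36473.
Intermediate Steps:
B = Rational(285795, 2658728) (B = Add(Mul(13072, Rational(-1, 6098)), Mul(-1963, Rational(-1, 872))) = Add(Rational(-6536, 3049), Rational(1963, 872)) = Rational(285795, 2658728) ≈ 0.10749)
Add(Add(11735, 24738), Mul(-1, B)) = Add(Add(11735, 24738), Mul(-1, Rational(285795, 2658728))) = Add(36473, Rational(-285795, 2658728)) = Rational(96971500549, 2658728)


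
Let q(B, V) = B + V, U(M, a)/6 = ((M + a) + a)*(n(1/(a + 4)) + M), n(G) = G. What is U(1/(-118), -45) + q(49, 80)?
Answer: 41888235/285442 ≈ 146.75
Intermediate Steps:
U(M, a) = 6*(M + 1/(4 + a))*(M + 2*a) (U(M, a) = 6*(((M + a) + a)*(1/(a + 4) + M)) = 6*((M + 2*a)*(1/(4 + a) + M)) = 6*((M + 2*a)*(M + 1/(4 + a))) = 6*((M + 1/(4 + a))*(M + 2*a)) = 6*(M + 1/(4 + a))*(M + 2*a))
U(1/(-118), -45) + q(49, 80) = 6*(1/(-118) + 2*(-45) + (4 - 45)*(1/(-118) + 2*(-45))/(-118))/(4 - 45) + (49 + 80) = 6*(-1/118 - 90 - 1/118*(-41)*(-1/118 - 90))/(-41) + 129 = 6*(-1/41)*(-1/118 - 90 - 1/118*(-41)*(-10621/118)) + 129 = 6*(-1/41)*(-1/118 - 90 - 435461/13924) + 129 = 6*(-1/41)*(-1688739/13924) + 129 = 5066217/285442 + 129 = 41888235/285442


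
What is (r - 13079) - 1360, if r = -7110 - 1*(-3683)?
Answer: -17866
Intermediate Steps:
r = -3427 (r = -7110 + 3683 = -3427)
(r - 13079) - 1360 = (-3427 - 13079) - 1360 = -16506 - 1360 = -17866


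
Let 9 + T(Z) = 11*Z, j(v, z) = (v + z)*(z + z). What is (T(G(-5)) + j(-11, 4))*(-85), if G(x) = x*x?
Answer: -17850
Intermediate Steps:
j(v, z) = 2*z*(v + z) (j(v, z) = (v + z)*(2*z) = 2*z*(v + z))
G(x) = x**2
T(Z) = -9 + 11*Z
(T(G(-5)) + j(-11, 4))*(-85) = ((-9 + 11*(-5)**2) + 2*4*(-11 + 4))*(-85) = ((-9 + 11*25) + 2*4*(-7))*(-85) = ((-9 + 275) - 56)*(-85) = (266 - 56)*(-85) = 210*(-85) = -17850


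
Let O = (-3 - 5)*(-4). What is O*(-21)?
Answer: -672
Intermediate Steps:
O = 32 (O = -8*(-4) = 32)
O*(-21) = 32*(-21) = -672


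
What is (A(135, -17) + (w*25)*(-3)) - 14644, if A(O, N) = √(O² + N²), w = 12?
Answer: -15544 + √18514 ≈ -15408.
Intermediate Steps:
A(O, N) = √(N² + O²)
(A(135, -17) + (w*25)*(-3)) - 14644 = (√((-17)² + 135²) + (12*25)*(-3)) - 14644 = (√(289 + 18225) + 300*(-3)) - 14644 = (√18514 - 900) - 14644 = (-900 + √18514) - 14644 = -15544 + √18514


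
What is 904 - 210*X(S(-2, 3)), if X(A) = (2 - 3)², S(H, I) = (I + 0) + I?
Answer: 694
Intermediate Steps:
S(H, I) = 2*I (S(H, I) = I + I = 2*I)
X(A) = 1 (X(A) = (-1)² = 1)
904 - 210*X(S(-2, 3)) = 904 - 210*1 = 904 - 210 = 694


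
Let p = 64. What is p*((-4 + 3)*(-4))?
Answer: 256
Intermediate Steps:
p*((-4 + 3)*(-4)) = 64*((-4 + 3)*(-4)) = 64*(-1*(-4)) = 64*4 = 256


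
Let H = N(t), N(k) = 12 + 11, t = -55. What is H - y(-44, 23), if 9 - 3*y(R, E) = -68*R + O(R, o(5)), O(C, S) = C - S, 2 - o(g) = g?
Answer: 3011/3 ≈ 1003.7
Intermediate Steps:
o(g) = 2 - g
N(k) = 23
y(R, E) = 2 + 67*R/3 (y(R, E) = 3 - (-68*R + (R - (2 - 1*5)))/3 = 3 - (-68*R + (R - (2 - 5)))/3 = 3 - (-68*R + (R - 1*(-3)))/3 = 3 - (-68*R + (R + 3))/3 = 3 - (-68*R + (3 + R))/3 = 3 - (3 - 67*R)/3 = 3 + (-1 + 67*R/3) = 2 + 67*R/3)
H = 23
H - y(-44, 23) = 23 - (2 + (67/3)*(-44)) = 23 - (2 - 2948/3) = 23 - 1*(-2942/3) = 23 + 2942/3 = 3011/3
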